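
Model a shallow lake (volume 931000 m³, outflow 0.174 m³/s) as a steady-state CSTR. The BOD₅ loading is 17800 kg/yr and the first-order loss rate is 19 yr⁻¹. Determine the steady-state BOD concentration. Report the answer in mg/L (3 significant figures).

0.768 mg/L

Outflow Q = 0.174 m³/s × 3.156e+07 s/yr = 5.491e+06 m³/yr.
Steady-state CSTR mass balance: W = Q·C + k·V·C, so C = W/(Q + kV).
Q + kV = 5.491e+06 + 19·931000 = 2.318e+07 m³/yr.
C = 17800/2.318e+07 = 0.0007679 kg/m³ = 0.7679 mg/L.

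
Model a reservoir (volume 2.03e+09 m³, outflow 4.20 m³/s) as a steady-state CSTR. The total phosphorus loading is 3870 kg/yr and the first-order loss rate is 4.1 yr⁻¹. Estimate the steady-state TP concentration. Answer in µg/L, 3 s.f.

0.458 µg/L

Outflow Q = 4.20 m³/s × 3.156e+07 s/yr = 1.325e+08 m³/yr.
Steady-state CSTR mass balance: W = Q·C + k·V·C, so C = W/(Q + kV).
Q + kV = 1.325e+08 + 4.1·2.03e+09 = 8.456e+09 m³/yr.
C = 3870/8.456e+09 = 4.577e-07 kg/m³ = 0.0004577 mg/L = 0.4577 µg/L.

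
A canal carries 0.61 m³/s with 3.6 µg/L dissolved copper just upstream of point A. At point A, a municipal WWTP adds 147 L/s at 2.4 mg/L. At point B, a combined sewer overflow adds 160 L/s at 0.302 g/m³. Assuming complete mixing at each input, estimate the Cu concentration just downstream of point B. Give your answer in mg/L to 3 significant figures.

0.440 mg/L

3.6 µg/L = 0.0036 mg/L.
147 L/s = 0.147 m³/s.
After input A: C = (0.61·0.0036 + 0.147·2.4) / 0.757 = 0.469 mg/L.
160 L/s = 0.16 m³/s.
After input B: C = (0.757·0.469 + 0.16·0.302) / 0.917 = 0.4398 mg/L.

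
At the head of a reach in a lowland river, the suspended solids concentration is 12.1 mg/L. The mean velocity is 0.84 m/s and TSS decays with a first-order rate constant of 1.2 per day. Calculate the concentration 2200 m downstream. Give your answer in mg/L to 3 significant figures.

11.7 mg/L

Travel time t = 2200 m / 0.84 m/s = 2200/0.84 = 2619 s = 0.03031 d.
First-order decay: C = 12.1·exp(−1.2·0.03031) = 12.1·0.9643 = 11.67 mg/L.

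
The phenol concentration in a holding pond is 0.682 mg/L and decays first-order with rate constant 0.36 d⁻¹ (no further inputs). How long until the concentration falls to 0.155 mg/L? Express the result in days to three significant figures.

4.12 d

t = ln(C₀/C)/k = ln(0.682/0.155)/0.36 = 1.482/0.36 = 4.116 d.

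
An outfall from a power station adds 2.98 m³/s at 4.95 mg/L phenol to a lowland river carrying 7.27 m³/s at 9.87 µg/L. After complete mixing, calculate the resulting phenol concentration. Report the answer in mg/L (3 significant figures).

1.45 mg/L

9.87 µg/L = 0.00987 mg/L.
Conservation of mass across the mixing zone: C = (2.98·4.95 + 7.27·0.00987) / (2.98 + 7.27) = 14.82/10.25 = 1.446 mg/L.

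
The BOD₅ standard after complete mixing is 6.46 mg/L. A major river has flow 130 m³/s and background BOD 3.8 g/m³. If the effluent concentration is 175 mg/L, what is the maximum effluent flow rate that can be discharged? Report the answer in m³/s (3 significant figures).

Mass balance at complete mixing: C_std·(Q_w + Q_r) = Q_w·C_e + Q_r·C_b.
Rearranging, Q_w = Q_r·(C_std − C_b)/(C_e − C_std) = 130·(6.46 − 3.8) / (175 − 6.46) = 2.052 m³/s.

2.05 m³/s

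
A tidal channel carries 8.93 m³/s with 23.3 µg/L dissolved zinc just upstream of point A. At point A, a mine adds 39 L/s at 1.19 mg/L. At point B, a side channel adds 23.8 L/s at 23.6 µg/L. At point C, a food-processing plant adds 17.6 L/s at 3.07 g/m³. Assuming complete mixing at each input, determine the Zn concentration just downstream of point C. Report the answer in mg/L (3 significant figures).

0.0343 mg/L

23.3 µg/L = 0.0233 mg/L.
39 L/s = 0.039 m³/s.
After input A: C = (8.93·0.0233 + 0.039·1.19) / 8.969 = 0.02837 mg/L.
23.8 L/s = 0.0238 m³/s.
23.6 µg/L = 0.0236 mg/L.
After input B: C = (8.969·0.02837 + 0.0238·0.0236) / 8.993 = 0.02836 mg/L.
17.6 L/s = 0.0176 m³/s.
After input C: C = (8.993·0.02836 + 0.0176·3.07) / 9.01 = 0.0343 mg/L.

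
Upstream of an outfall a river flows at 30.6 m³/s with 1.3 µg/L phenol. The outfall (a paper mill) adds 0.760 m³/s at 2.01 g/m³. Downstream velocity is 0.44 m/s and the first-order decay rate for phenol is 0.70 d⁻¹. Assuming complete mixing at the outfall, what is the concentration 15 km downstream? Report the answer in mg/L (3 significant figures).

0.0379 mg/L

1.3 µg/L = 0.0013 mg/L.
After complete mixing, C₀ = (0.76·2.01 + 30.6·0.0013) / 31.36 = 0.04998 mg/L.
Travel time t = 1.5e+04 m / 0.44 m/s = 3.409e+04 s = 0.3946 d.
C = 0.04998·exp(−0.70·0.3946) = 0.04998·0.7587 = 0.03792 mg/L.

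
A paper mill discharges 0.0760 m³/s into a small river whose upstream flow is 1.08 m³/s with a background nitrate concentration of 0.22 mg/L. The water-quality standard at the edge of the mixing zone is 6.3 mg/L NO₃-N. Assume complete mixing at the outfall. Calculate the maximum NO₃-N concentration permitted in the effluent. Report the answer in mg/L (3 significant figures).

Mass balance: 6.3·1.156 = 0.076·Cₑ + 1.08·0.22.
Cₑ = (7.283 − 0.2376) / 0.076 = 92.7 mg/L.

92.7 mg/L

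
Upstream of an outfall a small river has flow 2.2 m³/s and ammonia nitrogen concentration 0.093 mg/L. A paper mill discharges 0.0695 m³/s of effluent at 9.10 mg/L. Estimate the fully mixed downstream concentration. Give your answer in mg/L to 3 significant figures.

0.369 mg/L

By mass balance at complete mixing, C = (0.0695·9.1 + 2.2·0.093) / (0.0695 + 2.2) = 0.8371/2.27 = 0.3688 mg/L.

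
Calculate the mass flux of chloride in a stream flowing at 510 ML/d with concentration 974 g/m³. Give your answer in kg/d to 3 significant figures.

497000 kg/d

510 ML/d = 5.903 m³/s.
Mass flux = Q·C = 5.903 m³/s × 974 g/m³ = 5749 g/s.
= 5749 g/s × 86.4 = 4.967e+05 kg/d.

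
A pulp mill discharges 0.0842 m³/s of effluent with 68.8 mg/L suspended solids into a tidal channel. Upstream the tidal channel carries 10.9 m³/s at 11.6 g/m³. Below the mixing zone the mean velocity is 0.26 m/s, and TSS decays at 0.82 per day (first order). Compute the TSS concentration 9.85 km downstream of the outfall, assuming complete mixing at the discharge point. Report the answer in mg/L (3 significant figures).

8.40 mg/L

After complete mixing, C₀ = (0.0842·68.8 + 10.9·11.6) / 10.98 = 12.04 mg/L.
Travel time t = 9850 m / 0.26 m/s = 3.788e+04 s = 0.4385 d.
C = 12.04·exp(−0.82·0.4385) = 12.04·0.698 = 8.403 mg/L.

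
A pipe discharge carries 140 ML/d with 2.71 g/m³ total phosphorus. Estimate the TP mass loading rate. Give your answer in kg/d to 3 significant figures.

379 kg/d

140 ML/d = 1.62 m³/s.
Mass flux = Q·C = 1.62 m³/s × 2.71 g/m³ = 4.391 g/s.
= 4.391 g/s × 86.4 = 379.4 kg/d.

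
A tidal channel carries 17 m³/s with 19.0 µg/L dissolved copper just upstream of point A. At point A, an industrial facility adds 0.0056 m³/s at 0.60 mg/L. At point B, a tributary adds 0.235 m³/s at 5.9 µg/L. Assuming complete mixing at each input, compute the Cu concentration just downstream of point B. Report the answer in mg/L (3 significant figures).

0.0190 mg/L

19.0 µg/L = 0.019 mg/L.
After input A: C = (17·0.019 + 0.0056·0.6) / 17.01 = 0.01919 mg/L.
5.9 µg/L = 0.0059 mg/L.
After input B: C = (17.01·0.01919 + 0.235·0.0059) / 17.24 = 0.01901 mg/L.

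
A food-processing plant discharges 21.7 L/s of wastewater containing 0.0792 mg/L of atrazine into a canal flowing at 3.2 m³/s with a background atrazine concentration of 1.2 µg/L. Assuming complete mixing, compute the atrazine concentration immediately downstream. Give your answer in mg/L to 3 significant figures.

21.7 L/s = 0.0217 m³/s.
1.2 µg/L = 0.0012 mg/L.
Flow-weighted mixing gives C = (0.0217·0.0792 + 3.2·0.0012) / (0.0217 + 3.2) = 0.005559/3.222 = 0.001725 mg/L.

0.00173 mg/L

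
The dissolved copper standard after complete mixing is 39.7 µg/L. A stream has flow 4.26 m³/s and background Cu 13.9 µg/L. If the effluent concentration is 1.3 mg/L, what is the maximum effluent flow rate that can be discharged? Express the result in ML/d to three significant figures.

7.53 ML/d

13.9 µg/L = 0.0139 mg/L.
39.7 µg/L = 0.0397 mg/L.
Mass balance at complete mixing: C_std·(Q_w + Q_r) = Q_w·C_e + Q_r·C_b.
Rearranging, Q_w = Q_r·(C_std − C_b)/(C_e − C_std) = 4.26·(0.0397 − 0.0139) / (1.3 − 0.0397) = 0.08721 m³/s.
= 7.535 ML/d.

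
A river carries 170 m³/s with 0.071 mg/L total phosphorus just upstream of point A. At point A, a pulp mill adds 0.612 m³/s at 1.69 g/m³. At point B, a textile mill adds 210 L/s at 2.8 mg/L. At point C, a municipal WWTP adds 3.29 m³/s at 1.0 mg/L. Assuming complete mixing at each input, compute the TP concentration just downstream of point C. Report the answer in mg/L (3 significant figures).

After input A: C = (170·0.071 + 0.612·1.69) / 170.6 = 0.07681 mg/L.
210 L/s = 0.21 m³/s.
After input B: C = (170.6·0.07681 + 0.21·2.8) / 170.8 = 0.08016 mg/L.
After input C: C = (170.8·0.08016 + 3.29·1) / 174.1 = 0.09754 mg/L.

0.0975 mg/L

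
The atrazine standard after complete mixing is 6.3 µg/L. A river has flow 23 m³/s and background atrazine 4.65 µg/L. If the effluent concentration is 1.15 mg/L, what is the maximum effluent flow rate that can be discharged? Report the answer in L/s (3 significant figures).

33.2 L/s

4.65 µg/L = 0.00465 mg/L.
6.3 µg/L = 0.0063 mg/L.
Mass balance at complete mixing: C_std·(Q_w + Q_r) = Q_w·C_e + Q_r·C_b.
Rearranging, Q_w = Q_r·(C_std − C_b)/(C_e − C_std) = 23·(0.0063 − 0.00465) / (1.15 − 0.0063) = 0.03318 m³/s.
= 33.18 L/s.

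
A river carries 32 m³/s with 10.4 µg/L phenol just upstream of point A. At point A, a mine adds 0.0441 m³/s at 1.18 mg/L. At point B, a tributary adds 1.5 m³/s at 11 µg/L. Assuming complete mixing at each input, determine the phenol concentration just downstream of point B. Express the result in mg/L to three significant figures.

10.4 µg/L = 0.0104 mg/L.
After input A: C = (32·0.0104 + 0.0441·1.18) / 32.04 = 0.01201 mg/L.
11 µg/L = 0.011 mg/L.
After input B: C = (32.04·0.01201 + 1.5·0.011) / 33.54 = 0.01196 mg/L.

0.0120 mg/L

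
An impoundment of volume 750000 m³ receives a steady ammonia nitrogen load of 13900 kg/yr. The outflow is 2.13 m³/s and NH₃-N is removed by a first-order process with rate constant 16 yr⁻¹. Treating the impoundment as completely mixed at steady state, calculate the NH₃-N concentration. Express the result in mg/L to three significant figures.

0.175 mg/L

Outflow Q = 2.13 m³/s × 3.156e+07 s/yr = 6.722e+07 m³/yr.
Steady-state CSTR mass balance: W = Q·C + k·V·C, so C = W/(Q + kV).
Q + kV = 6.722e+07 + 16·750000 = 7.922e+07 m³/yr.
C = 13900/7.922e+07 = 0.0001755 kg/m³ = 0.1755 mg/L.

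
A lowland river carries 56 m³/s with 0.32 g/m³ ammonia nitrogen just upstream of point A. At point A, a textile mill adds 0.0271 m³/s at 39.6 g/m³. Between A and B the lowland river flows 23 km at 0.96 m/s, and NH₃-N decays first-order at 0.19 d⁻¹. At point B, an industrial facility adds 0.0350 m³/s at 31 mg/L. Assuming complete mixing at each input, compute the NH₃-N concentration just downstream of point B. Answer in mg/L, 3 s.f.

After input A: C = (56·0.32 + 0.0271·39.6) / 56.03 = 0.339 mg/L.
Over the 23 km reach to input B (t = 2.396e+04 s = 0.2773 d), decay gives C = 0.339·exp(−0.19·0.2773) = 0.3216 mg/L.
After input B: C = (56.03·0.3216 + 0.035·31) / 56.06 = 0.3408 mg/L.

0.341 mg/L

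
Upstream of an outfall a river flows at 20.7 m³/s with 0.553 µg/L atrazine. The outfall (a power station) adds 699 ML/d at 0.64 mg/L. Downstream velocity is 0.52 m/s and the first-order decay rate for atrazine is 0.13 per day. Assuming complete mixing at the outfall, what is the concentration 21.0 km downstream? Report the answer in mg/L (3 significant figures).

699 ML/d = 8.09 m³/s.
0.553 µg/L = 0.000553 mg/L.
After complete mixing, C₀ = (8.09·0.64 + 20.7·0.000553) / 28.79 = 0.1802 mg/L.
Travel time t = 2.1e+04 m / 0.52 m/s = 4.038e+04 s = 0.4674 d.
C = 0.1802·exp(−0.13·0.4674) = 0.1802·0.941 = 0.1696 mg/L.

0.170 mg/L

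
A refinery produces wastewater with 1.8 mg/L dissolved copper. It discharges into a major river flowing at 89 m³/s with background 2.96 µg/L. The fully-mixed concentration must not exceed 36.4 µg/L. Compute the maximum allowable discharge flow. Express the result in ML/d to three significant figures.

2.96 µg/L = 0.00296 mg/L.
36.4 µg/L = 0.0364 mg/L.
Mass balance at complete mixing: C_std·(Q_w + Q_r) = Q_w·C_e + Q_r·C_b.
Rearranging, Q_w = Q_r·(C_std − C_b)/(C_e − C_std) = 89·(0.0364 − 0.00296) / (1.8 − 0.0364) = 1.688 m³/s.
= 145.8 ML/d.

146 ML/d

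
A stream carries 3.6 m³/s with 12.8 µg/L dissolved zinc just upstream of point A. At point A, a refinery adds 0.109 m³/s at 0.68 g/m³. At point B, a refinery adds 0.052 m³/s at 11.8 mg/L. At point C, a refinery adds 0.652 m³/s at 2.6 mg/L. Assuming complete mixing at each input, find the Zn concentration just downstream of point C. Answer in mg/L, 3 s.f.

12.8 µg/L = 0.0128 mg/L.
After input A: C = (3.6·0.0128 + 0.109·0.68) / 3.709 = 0.03241 mg/L.
After input B: C = (3.709·0.03241 + 0.052·11.8) / 3.761 = 0.1951 mg/L.
After input C: C = (3.761·0.1951 + 0.652·2.6) / 4.413 = 0.5504 mg/L.

0.550 mg/L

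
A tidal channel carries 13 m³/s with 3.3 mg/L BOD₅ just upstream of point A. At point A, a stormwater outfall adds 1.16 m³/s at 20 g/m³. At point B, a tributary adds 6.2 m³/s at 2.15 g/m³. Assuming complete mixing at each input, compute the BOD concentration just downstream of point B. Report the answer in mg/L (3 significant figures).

After input A: C = (13·3.3 + 1.16·20) / 14.16 = 4.668 mg/L.
After input B: C = (14.16·4.668 + 6.2·2.15) / 20.36 = 3.901 mg/L.

3.90 mg/L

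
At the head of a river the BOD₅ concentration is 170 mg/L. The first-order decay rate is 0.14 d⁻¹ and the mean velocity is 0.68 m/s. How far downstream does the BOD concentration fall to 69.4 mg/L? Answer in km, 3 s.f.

From C = C₀·e^(−kt), t = ln(C₀/C)/k = ln(170/69.4)/0.14 = 0.8959/0.14 = 6.399 d.
Distance = v·t = 0.68 m/s × 5.529e+05 s = 3.76e+05 m = 376 km.

376 km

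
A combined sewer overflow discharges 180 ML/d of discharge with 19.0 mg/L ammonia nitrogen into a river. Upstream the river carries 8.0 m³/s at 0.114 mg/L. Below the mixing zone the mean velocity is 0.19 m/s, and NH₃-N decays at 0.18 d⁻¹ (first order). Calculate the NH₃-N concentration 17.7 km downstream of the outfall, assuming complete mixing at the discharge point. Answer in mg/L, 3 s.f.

180 ML/d = 2.083 m³/s.
After complete mixing, C₀ = (2.083·19 + 8·0.114) / 10.08 = 4.016 mg/L.
Travel time t = 1.77e+04 m / 0.19 m/s = 9.316e+04 s = 1.078 d.
C = 4.016·exp(−0.18·1.078) = 4.016·0.8236 = 3.308 mg/L.

3.31 mg/L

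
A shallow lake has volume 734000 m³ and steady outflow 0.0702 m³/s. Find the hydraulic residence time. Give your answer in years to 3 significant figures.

Q = 0.0702 m³/s × 3.156e+07 s/yr = 2.215e+06 m³/yr.
Hydraulic residence time τ = V/Q = 734000/2.215e+06 = 0.3313 yr.

0.331 yr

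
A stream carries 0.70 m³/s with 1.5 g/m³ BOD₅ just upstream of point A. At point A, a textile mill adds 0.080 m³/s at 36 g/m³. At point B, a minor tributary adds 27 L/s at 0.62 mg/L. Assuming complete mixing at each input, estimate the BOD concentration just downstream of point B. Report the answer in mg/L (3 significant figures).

4.89 mg/L

After input A: C = (0.7·1.5 + 0.08·36) / 0.78 = 5.038 mg/L.
27 L/s = 0.027 m³/s.
After input B: C = (0.78·5.038 + 0.027·0.62) / 0.807 = 4.891 mg/L.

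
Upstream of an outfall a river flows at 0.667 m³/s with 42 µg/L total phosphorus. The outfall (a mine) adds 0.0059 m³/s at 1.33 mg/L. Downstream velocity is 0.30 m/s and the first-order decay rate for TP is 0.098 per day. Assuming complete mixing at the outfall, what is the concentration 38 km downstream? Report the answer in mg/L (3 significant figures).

42 µg/L = 0.042 mg/L.
After complete mixing, C₀ = (0.0059·1.33 + 0.667·0.042) / 0.6729 = 0.05329 mg/L.
Travel time t = 3.8e+04 m / 0.30 m/s = 1.267e+05 s = 1.466 d.
C = 0.05329·exp(−0.098·1.466) = 0.05329·0.8662 = 0.04616 mg/L.

0.0462 mg/L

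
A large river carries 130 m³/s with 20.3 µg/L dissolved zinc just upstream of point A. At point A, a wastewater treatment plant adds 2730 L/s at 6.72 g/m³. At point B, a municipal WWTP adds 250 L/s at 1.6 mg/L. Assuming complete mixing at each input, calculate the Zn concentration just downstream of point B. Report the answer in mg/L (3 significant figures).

0.161 mg/L

20.3 µg/L = 0.0203 mg/L.
2730 L/s = 2.73 m³/s.
After input A: C = (130·0.0203 + 2.73·6.72) / 132.7 = 0.1581 mg/L.
250 L/s = 0.25 m³/s.
After input B: C = (132.7·0.1581 + 0.25·1.6) / 133 = 0.1608 mg/L.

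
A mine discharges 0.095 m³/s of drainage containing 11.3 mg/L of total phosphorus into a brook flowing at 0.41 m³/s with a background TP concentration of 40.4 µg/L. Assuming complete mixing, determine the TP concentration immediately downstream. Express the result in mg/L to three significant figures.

40.4 µg/L = 0.0404 mg/L.
Flow-weighted mixing gives C = (0.095·11.3 + 0.41·0.0404) / (0.095 + 0.41) = 1.09/0.505 = 2.159 mg/L.

2.16 mg/L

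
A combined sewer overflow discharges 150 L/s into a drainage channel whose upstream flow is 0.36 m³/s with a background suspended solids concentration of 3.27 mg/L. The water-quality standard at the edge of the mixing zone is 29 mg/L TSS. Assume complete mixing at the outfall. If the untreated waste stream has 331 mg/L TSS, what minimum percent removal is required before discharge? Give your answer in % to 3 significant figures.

72.6 %

150 L/s = 0.15 m³/s.
Mass balance: 29·0.51 = 0.15·Cₑ + 0.36·3.27.
Cₑ = (14.79 − 1.177) / 0.15 = 90.75 mg/L.
Required removal = 1 − 90.75/331 = 72.58 %.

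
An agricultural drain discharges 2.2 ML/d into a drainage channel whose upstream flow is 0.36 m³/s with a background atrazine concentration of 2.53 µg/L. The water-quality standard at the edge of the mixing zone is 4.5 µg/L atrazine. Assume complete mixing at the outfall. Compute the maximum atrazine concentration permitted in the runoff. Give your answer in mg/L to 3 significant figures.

2.2 ML/d = 0.02546 m³/s.
2.53 µg/L = 0.00253 mg/L.
4.5 µg/L = 0.0045 mg/L.
Mass balance: 0.0045·0.3855 = 0.02546·Cₑ + 0.36·0.00253.
Cₑ = (0.001735 − 0.0009108) / 0.02546 = 0.03235 mg/L.

0.0324 mg/L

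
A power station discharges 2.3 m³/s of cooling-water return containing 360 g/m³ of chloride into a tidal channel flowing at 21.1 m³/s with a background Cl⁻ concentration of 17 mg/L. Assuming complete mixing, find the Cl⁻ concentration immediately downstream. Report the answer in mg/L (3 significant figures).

Conservation of mass across the mixing zone: C = (2.3·360 + 21.1·17) / (2.3 + 21.1) = 1187/23.4 = 50.71 mg/L.

50.7 mg/L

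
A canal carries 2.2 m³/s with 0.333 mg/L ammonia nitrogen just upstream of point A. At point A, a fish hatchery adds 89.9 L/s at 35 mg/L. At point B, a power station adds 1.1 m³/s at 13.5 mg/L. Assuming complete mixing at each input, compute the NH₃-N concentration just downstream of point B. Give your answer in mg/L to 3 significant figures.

5.52 mg/L

89.9 L/s = 0.0899 m³/s.
After input A: C = (2.2·0.333 + 0.0899·35) / 2.29 = 1.694 mg/L.
After input B: C = (2.29·1.694 + 1.1·13.5) / 3.39 = 5.525 mg/L.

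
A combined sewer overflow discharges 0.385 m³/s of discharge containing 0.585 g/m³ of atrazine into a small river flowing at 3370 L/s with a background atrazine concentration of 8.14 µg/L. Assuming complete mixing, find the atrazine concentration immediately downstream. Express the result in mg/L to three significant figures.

0.0673 mg/L

3370 L/s = 3.37 m³/s.
8.14 µg/L = 0.00814 mg/L.
By mass balance at complete mixing, C = (0.385·0.585 + 3.37·0.00814) / (0.385 + 3.37) = 0.2527/3.755 = 0.06729 mg/L.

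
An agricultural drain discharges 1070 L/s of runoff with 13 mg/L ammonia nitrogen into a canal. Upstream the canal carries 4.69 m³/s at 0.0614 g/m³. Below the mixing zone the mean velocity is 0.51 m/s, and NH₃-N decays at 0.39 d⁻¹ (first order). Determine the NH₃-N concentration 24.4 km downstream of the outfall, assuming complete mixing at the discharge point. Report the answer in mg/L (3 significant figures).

1070 L/s = 1.07 m³/s.
After complete mixing, C₀ = (1.07·13 + 4.69·0.0614) / 5.76 = 2.465 mg/L.
Travel time t = 2.44e+04 m / 0.51 m/s = 4.784e+04 s = 0.5537 d.
C = 2.465·exp(−0.39·0.5537) = 2.465·0.8058 = 1.986 mg/L.

1.99 mg/L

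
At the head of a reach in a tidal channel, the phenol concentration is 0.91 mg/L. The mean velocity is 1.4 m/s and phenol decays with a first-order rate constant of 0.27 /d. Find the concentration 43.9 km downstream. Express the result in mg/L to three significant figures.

0.825 mg/L

Travel time t = 43.9 km / 1.4 m/s = 4.39e+04/1.4 = 3.136e+04 s = 0.3629 d.
First-order decay: C = 0.91·exp(−0.27·0.3629) = 0.91·0.9067 = 0.8251 mg/L.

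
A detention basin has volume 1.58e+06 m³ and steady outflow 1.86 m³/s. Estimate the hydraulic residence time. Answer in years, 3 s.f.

Q = 1.86 m³/s × 3.156e+07 s/yr = 5.87e+07 m³/yr.
Hydraulic residence time τ = V/Q = 1.58e+06/5.87e+07 = 0.02692 yr.

0.0269 yr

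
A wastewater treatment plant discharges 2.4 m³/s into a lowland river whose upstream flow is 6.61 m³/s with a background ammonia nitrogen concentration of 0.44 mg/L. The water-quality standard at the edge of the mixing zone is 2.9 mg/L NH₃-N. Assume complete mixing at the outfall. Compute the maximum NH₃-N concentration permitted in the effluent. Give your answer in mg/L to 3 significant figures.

Mass balance: 2.9·9.01 = 2.4·Cₑ + 6.61·0.44.
Cₑ = (26.13 − 2.908) / 2.4 = 9.675 mg/L.

9.68 mg/L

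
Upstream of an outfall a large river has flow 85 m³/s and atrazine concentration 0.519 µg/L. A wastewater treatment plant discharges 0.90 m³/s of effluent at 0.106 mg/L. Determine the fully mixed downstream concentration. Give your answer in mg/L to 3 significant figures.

0.519 µg/L = 0.000519 mg/L.
Conservation of mass across the mixing zone: C = (0.9·0.106 + 85·0.000519) / (0.9 + 85) = 0.1395/85.9 = 0.001624 mg/L.

0.00162 mg/L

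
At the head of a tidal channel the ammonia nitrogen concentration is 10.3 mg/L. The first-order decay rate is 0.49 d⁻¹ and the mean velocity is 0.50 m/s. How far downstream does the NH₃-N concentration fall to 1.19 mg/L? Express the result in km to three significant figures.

From C = C₀·e^(−kt), t = ln(C₀/C)/k = ln(10.3/1.19)/0.49 = 2.158/0.49 = 4.404 d.
Distance = v·t = 0.50 m/s × 3.805e+05 s = 1.903e+05 m = 190.3 km.

190 km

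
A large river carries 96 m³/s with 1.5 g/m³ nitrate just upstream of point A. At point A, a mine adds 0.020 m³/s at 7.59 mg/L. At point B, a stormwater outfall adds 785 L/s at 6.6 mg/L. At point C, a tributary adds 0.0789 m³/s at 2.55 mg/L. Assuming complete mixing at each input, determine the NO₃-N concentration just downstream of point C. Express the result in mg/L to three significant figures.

After input A: C = (96·1.5 + 0.02·7.59) / 96.02 = 1.501 mg/L.
785 L/s = 0.785 m³/s.
After input B: C = (96.02·1.501 + 0.785·6.6) / 96.8 = 1.543 mg/L.
After input C: C = (96.8·1.543 + 0.0789·2.55) / 96.88 = 1.543 mg/L.

1.54 mg/L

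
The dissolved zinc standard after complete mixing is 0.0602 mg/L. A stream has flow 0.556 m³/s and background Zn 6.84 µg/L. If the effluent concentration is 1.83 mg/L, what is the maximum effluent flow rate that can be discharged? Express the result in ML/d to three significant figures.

1.45 ML/d

6.84 µg/L = 0.00684 mg/L.
Mass balance at complete mixing: C_std·(Q_w + Q_r) = Q_w·C_e + Q_r·C_b.
Rearranging, Q_w = Q_r·(C_std − C_b)/(C_e − C_std) = 0.556·(0.0602 − 0.00684) / (1.83 − 0.0602) = 0.01676 m³/s.
= 1.448 ML/d.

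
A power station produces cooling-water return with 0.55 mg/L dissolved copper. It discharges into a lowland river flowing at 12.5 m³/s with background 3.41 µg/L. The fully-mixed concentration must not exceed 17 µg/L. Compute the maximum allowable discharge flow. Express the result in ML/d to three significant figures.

3.41 µg/L = 0.00341 mg/L.
17 µg/L = 0.017 mg/L.
Mass balance at complete mixing: C_std·(Q_w + Q_r) = Q_w·C_e + Q_r·C_b.
Rearranging, Q_w = Q_r·(C_std − C_b)/(C_e − C_std) = 12.5·(0.017 − 0.00341) / (0.55 − 0.017) = 0.3187 m³/s.
= 27.54 ML/d.

27.5 ML/d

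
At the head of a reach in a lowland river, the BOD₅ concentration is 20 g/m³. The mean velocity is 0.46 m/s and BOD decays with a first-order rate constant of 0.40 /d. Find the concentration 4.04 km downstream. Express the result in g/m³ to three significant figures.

Travel time t = 4.04 km / 0.46 m/s = 4040/0.46 = 8783 s = 0.1017 d.
First-order decay: C = 20·exp(−0.40·0.1017) = 20·0.9602 = 19.2 g/m³.

19.2 g/m³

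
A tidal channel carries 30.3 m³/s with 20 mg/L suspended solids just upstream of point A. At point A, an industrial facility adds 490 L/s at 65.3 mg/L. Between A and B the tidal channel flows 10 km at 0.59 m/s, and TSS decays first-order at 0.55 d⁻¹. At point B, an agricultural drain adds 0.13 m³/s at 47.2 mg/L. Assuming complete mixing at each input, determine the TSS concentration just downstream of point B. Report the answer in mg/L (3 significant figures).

18.7 mg/L

490 L/s = 0.49 m³/s.
After input A: C = (30.3·20 + 0.49·65.3) / 30.79 = 20.72 mg/L.
Over the 10 km reach to input B (t = 1.695e+04 s = 0.1962 d), decay gives C = 20.72·exp(−0.55·0.1962) = 18.6 mg/L.
After input B: C = (30.79·18.6 + 0.13·47.2) / 30.92 = 18.72 mg/L.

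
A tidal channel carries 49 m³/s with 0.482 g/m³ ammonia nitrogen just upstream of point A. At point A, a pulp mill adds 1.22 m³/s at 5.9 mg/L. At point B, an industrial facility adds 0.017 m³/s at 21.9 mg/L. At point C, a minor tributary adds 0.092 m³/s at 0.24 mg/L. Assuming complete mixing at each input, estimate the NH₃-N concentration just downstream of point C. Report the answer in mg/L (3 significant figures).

After input A: C = (49·0.482 + 1.22·5.9) / 50.22 = 0.6136 mg/L.
After input B: C = (50.22·0.6136 + 0.017·21.9) / 50.24 = 0.6208 mg/L.
After input C: C = (50.24·0.6208 + 0.092·0.24) / 50.33 = 0.6201 mg/L.

0.620 mg/L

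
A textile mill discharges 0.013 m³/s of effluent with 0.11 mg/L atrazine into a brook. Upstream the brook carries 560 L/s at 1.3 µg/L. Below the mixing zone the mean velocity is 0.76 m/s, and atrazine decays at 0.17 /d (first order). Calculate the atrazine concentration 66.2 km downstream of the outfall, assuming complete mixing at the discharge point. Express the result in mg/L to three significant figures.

0.00317 mg/L

560 L/s = 0.56 m³/s.
1.3 µg/L = 0.0013 mg/L.
After complete mixing, C₀ = (0.013·0.11 + 0.56·0.0013) / 0.573 = 0.003766 mg/L.
Travel time t = 6.62e+04 m / 0.76 m/s = 8.711e+04 s = 1.008 d.
C = 0.003766·exp(−0.17·1.008) = 0.003766·0.8425 = 0.003173 mg/L.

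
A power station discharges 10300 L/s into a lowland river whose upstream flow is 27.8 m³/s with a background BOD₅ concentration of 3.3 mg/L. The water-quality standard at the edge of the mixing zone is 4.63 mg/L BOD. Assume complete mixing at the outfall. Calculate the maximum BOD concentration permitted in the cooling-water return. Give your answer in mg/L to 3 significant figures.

10300 L/s = 10.3 m³/s.
Mass balance: 4.63·38.1 = 10.3·Cₑ + 27.8·3.3.
Cₑ = (176.4 − 91.74) / 10.3 = 8.22 mg/L.

8.22 mg/L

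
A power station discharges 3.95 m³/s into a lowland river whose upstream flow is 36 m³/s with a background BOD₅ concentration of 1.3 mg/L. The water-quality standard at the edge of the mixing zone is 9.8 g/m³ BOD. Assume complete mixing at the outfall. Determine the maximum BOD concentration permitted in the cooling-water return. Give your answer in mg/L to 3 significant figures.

87.3 mg/L

Mass balance: 9.8·39.95 = 3.95·Cₑ + 36·1.3.
Cₑ = (391.5 − 46.8) / 3.95 = 87.27 mg/L.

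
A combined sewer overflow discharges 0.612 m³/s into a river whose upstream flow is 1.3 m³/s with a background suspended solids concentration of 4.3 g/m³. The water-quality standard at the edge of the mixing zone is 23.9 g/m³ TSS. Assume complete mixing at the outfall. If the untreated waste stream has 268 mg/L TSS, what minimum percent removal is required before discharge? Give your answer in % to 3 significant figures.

75.5 %

Mass balance: 23.9·1.912 = 0.612·Cₑ + 1.3·4.3.
Cₑ = (45.7 − 5.59) / 0.612 = 65.53 mg/L.
Required removal = 1 − 65.53/268 = 75.55 %.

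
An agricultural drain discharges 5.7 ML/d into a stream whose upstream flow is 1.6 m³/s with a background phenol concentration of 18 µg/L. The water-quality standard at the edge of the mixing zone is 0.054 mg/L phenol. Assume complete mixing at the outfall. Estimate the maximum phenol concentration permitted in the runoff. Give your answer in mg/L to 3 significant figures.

5.7 ML/d = 0.06597 m³/s.
18 µg/L = 0.018 mg/L.
Mass balance: 0.054·1.666 = 0.06597·Cₑ + 1.6·0.018.
Cₑ = (0.08996 − 0.0288) / 0.06597 = 0.9271 mg/L.

0.927 mg/L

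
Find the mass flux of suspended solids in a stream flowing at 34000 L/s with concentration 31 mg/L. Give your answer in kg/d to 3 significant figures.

91100 kg/d

34000 L/s = 34 m³/s.
Mass flux = Q·C = 34 m³/s × 31 g/m³ = 1054 g/s.
= 1054 g/s × 86.4 = 9.107e+04 kg/d.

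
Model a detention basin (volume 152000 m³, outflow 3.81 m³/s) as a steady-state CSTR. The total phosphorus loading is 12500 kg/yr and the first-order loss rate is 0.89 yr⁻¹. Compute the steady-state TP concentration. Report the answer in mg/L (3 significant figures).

Outflow Q = 3.81 m³/s × 3.156e+07 s/yr = 1.202e+08 m³/yr.
Steady-state CSTR mass balance: W = Q·C + k·V·C, so C = W/(Q + kV).
Q + kV = 1.202e+08 + 0.89·152000 = 1.204e+08 m³/yr.
C = 12500/1.204e+08 = 0.0001038 kg/m³ = 0.1038 mg/L.

0.104 mg/L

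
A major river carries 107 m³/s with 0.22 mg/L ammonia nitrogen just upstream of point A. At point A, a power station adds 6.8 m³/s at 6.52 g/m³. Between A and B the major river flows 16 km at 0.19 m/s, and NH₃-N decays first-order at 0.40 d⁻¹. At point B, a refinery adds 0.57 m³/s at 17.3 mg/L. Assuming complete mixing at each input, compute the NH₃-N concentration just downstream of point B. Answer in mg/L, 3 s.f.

0.488 mg/L

After input A: C = (107·0.22 + 6.8·6.52) / 113.8 = 0.5964 mg/L.
Over the 16 km reach to input B (t = 8.421e+04 s = 0.9747 d), decay gives C = 0.5964·exp(−0.40·0.9747) = 0.4039 mg/L.
After input B: C = (113.8·0.4039 + 0.57·17.3) / 114.4 = 0.4881 mg/L.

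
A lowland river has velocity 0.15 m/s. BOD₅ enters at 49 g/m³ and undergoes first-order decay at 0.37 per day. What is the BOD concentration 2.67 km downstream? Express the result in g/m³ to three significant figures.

45.4 g/m³

Travel time t = 2.67 km / 0.15 m/s = 2670/0.15 = 1.78e+04 s = 0.206 d.
First-order decay: C = 49·exp(−0.37·0.206) = 49·0.9266 = 45.4 g/m³.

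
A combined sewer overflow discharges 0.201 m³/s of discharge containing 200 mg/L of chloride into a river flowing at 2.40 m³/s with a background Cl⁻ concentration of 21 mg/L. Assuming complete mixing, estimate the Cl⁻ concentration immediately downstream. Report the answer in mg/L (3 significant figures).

By mass balance at complete mixing, C = (0.201·200 + 2.4·21) / (0.201 + 2.4) = 90.6/2.601 = 34.83 mg/L.

34.8 mg/L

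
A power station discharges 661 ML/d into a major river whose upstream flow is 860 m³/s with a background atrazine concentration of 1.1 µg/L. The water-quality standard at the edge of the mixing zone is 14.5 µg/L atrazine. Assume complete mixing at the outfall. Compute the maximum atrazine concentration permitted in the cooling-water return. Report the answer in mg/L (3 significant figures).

1.52 mg/L

661 ML/d = 7.65 m³/s.
1.1 µg/L = 0.0011 mg/L.
14.5 µg/L = 0.0145 mg/L.
Mass balance: 0.0145·867.7 = 7.65·Cₑ + 860·0.0011.
Cₑ = (12.58 − 0.946) / 7.65 = 1.521 mg/L.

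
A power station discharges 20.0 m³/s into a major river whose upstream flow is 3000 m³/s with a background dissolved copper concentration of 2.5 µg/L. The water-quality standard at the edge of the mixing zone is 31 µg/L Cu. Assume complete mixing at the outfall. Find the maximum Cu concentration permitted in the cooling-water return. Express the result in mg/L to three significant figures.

2.5 µg/L = 0.0025 mg/L.
31 µg/L = 0.031 mg/L.
Mass balance: 0.031·3020 = 20·Cₑ + 3000·0.0025.
Cₑ = (93.62 − 7.5) / 20 = 4.306 mg/L.

4.31 mg/L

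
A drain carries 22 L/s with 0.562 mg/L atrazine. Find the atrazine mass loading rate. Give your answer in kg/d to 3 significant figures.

1.07 kg/d

22 L/s = 0.022 m³/s.
Mass flux = Q·C = 0.022 m³/s × 0.562 g/m³ = 0.01236 g/s.
= 0.01236 g/s × 86.4 = 1.068 kg/d.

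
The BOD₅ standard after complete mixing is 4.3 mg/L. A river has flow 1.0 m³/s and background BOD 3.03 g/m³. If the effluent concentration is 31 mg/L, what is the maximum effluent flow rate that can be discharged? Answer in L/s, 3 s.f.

47.6 L/s

Mass balance at complete mixing: C_std·(Q_w + Q_r) = Q_w·C_e + Q_r·C_b.
Rearranging, Q_w = Q_r·(C_std − C_b)/(C_e − C_std) = 1.0·(4.3 − 3.03) / (31 − 4.3) = 0.04757 m³/s.
= 47.57 L/s.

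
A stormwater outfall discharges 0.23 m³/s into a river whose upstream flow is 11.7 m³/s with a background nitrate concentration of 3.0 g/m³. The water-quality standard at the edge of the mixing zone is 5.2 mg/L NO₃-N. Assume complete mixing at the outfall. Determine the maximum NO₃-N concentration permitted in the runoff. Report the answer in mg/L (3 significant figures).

117 mg/L

Mass balance: 5.2·11.93 = 0.23·Cₑ + 11.7·3.
Cₑ = (62.04 − 35.1) / 0.23 = 117.1 mg/L.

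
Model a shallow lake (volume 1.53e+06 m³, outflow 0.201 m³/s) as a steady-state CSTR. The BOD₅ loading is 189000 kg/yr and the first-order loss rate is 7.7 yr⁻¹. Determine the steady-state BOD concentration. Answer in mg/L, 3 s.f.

Outflow Q = 0.201 m³/s × 3.156e+07 s/yr = 6.343e+06 m³/yr.
Steady-state CSTR mass balance: W = Q·C + k·V·C, so C = W/(Q + kV).
Q + kV = 6.343e+06 + 7.7·1.53e+06 = 1.812e+07 m³/yr.
C = 189000/1.812e+07 = 0.01043 kg/m³ = 10.43 mg/L.

10.4 mg/L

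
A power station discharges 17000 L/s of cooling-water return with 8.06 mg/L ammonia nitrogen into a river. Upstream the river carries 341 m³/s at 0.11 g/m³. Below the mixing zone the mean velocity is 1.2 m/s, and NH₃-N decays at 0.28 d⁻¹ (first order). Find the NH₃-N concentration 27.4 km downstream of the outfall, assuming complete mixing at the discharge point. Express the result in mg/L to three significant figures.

0.453 mg/L

17000 L/s = 17 m³/s.
After complete mixing, C₀ = (17·8.06 + 341·0.11) / 358 = 0.4875 mg/L.
Travel time t = 2.74e+04 m / 1.2 m/s = 2.283e+04 s = 0.2643 d.
C = 0.4875·exp(−0.28·0.2643) = 0.4875·0.9287 = 0.4527 mg/L.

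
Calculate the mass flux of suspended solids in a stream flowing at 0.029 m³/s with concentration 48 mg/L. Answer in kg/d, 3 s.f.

120 kg/d

Mass flux = Q·C = 0.029 m³/s × 48 g/m³ = 1.392 g/s.
= 1.392 g/s × 86.4 = 120.3 kg/d.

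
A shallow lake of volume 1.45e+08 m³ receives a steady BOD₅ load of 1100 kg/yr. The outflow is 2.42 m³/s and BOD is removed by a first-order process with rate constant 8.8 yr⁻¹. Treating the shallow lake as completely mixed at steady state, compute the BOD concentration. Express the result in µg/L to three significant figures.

0.813 µg/L

Outflow Q = 2.42 m³/s × 3.156e+07 s/yr = 7.637e+07 m³/yr.
Steady-state CSTR mass balance: W = Q·C + k·V·C, so C = W/(Q + kV).
Q + kV = 7.637e+07 + 8.8·1.45e+08 = 1.352e+09 m³/yr.
C = 1100/1.352e+09 = 8.134e-07 kg/m³ = 0.0008134 mg/L = 0.8134 µg/L.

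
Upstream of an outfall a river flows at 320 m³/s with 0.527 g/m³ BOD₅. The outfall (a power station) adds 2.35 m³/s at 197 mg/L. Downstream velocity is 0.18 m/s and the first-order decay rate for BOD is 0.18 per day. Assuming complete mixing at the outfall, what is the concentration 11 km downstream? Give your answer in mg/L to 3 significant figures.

After complete mixing, C₀ = (2.35·197 + 320·0.527) / 322.4 = 1.959 mg/L.
Travel time t = 1.1e+04 m / 0.18 m/s = 6.111e+04 s = 0.7073 d.
C = 1.959·exp(−0.18·0.7073) = 1.959·0.8805 = 1.725 mg/L.

1.73 mg/L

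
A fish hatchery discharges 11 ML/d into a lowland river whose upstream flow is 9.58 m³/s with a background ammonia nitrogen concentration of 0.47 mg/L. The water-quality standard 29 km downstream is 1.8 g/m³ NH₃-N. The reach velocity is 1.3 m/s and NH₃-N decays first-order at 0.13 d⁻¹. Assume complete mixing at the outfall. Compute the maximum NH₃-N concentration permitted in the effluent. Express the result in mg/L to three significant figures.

11 ML/d = 0.1273 m³/s.
Travel time to the compliance point: t = 2.9e+04/1.3 = 2.231e+04 s = 0.2582 d; decay factor exp(−0.13·0.2582) = 0.967.
So the concentration just after mixing may be at most 1.8/0.967 = 1.861 mg/L.
Mass balance: 1.861·9.707 = 0.1273·Cₑ + 9.58·0.47.
Cₑ = (18.07 − 4.503) / 0.1273 = 106.6 mg/L.

107 mg/L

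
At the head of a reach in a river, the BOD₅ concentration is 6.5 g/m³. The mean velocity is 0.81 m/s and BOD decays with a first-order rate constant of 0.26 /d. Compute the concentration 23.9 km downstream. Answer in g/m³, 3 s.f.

Travel time t = 23.9 km / 0.81 m/s = 2.39e+04/0.81 = 2.951e+04 s = 0.3415 d.
First-order decay: C = 6.5·exp(−0.26·0.3415) = 6.5·0.915 = 5.948 g/m³.

5.95 g/m³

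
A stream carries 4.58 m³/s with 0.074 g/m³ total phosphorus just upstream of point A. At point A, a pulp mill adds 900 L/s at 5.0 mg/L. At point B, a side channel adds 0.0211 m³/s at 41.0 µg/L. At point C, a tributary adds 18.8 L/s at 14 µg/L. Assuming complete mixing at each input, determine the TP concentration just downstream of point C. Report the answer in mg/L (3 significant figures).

0.877 mg/L

900 L/s = 0.9 m³/s.
After input A: C = (4.58·0.074 + 0.9·5) / 5.48 = 0.883 mg/L.
41.0 µg/L = 0.041 mg/L.
After input B: C = (5.48·0.883 + 0.0211·0.041) / 5.501 = 0.8798 mg/L.
18.8 L/s = 0.0188 m³/s.
14 µg/L = 0.014 mg/L.
After input C: C = (5.501·0.8798 + 0.0188·0.014) / 5.52 = 0.8768 mg/L.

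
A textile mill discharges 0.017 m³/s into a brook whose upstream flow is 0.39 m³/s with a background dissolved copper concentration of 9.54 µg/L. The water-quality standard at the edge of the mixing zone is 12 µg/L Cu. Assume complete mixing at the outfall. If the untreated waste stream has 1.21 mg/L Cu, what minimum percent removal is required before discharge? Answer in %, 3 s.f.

94.3 %

9.54 µg/L = 0.00954 mg/L.
12 µg/L = 0.012 mg/L.
Mass balance: 0.012·0.407 = 0.017·Cₑ + 0.39·0.00954.
Cₑ = (0.004884 − 0.003721) / 0.017 = 0.06844 mg/L.
Required removal = 1 − 0.06844/1.21 = 94.34 %.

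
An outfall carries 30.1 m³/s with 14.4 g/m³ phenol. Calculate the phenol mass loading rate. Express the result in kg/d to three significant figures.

37400 kg/d

Mass flux = Q·C = 30.1 m³/s × 14.4 g/m³ = 433.4 g/s.
= 433.4 g/s × 86.4 = 3.745e+04 kg/d.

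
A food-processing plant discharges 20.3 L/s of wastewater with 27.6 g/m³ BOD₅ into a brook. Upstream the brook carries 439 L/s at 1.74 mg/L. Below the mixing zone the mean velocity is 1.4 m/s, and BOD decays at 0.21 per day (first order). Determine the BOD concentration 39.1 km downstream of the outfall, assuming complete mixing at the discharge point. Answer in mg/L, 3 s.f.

20.3 L/s = 0.0203 m³/s.
439 L/s = 0.439 m³/s.
After complete mixing, C₀ = (0.0203·27.6 + 0.439·1.74) / 0.4593 = 2.883 mg/L.
Travel time t = 3.91e+04 m / 1.4 m/s = 2.793e+04 s = 0.3232 d.
C = 2.883·exp(−0.21·0.3232) = 2.883·0.9344 = 2.694 mg/L.

2.69 mg/L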